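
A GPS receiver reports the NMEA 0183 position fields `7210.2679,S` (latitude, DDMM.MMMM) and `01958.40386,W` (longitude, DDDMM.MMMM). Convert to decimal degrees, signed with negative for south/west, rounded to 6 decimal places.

-72.171132, -19.973398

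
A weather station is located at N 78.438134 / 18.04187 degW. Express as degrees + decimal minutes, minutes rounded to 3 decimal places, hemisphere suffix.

Lat: 78° + 0.438134 × 60 = 78° 26.28804′
Lon: 18° + 0.041870 × 60 = 18° 2.51220′

78° 26.288′ N, 18° 2.512′ W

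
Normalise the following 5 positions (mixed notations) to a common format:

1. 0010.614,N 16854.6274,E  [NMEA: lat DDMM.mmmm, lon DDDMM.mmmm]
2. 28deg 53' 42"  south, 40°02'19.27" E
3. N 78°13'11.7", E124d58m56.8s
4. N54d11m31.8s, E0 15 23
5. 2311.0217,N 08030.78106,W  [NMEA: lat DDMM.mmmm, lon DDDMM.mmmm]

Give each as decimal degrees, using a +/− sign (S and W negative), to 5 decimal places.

1. 0.17690, 168.91046
2. -28.89500, 40.03869
3. 78.21992, 124.98244
4. 54.19217, 0.25639
5. 23.18370, -80.51302

Point 1:
  φ: degrees = first 2 digits = 0, minutes = 10.614; 0 + 10.614/60 = 0.176900
  N ⇒ keep positive
  λ: degrees = first 3 digits = 168, minutes = 54.6274; 168 + 54.6274/60 = 168.910457
  E → positive
Point 2:
  Lat: 28° + 53/60 + 42/3600 = 28 + 0.883333 + 0.011667 = 28.895000
  hemisphere S, so the sign is −
  Longitude: 40 + 2/60 + 19.27/3600 = 40.038686
  E ⇒ keep positive
Point 3:
  φ: 78 + 13/60 + 11.7/3600 = 78.219917
  N ⇒ keep positive
  λ: 124 + 58/60 + 56.8/3600 = 124.982444
  E → positive
Point 4:
  Lat: 54° + 11/60 + 31.8/3600 = 54 + 0.183333 + 0.008833 = 54.192167
  N ⇒ keep positive
  Lon: 0 + 15/60 + 23/3600 = 0.256389
  E → positive
Point 5:
  φ: degrees = first 2 digits = 23, minutes = 11.0217; 23 + 11.0217/60 = 23.183695
  N ⇒ keep positive
  Longitude: degrees = first 3 digits = 80, minutes = 30.78106; 80 + 30.78106/60 = 80.513018
  hemisphere W, so the sign is −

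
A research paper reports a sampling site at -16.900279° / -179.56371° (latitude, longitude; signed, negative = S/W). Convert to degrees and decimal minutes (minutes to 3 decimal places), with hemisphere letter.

16° 54.017′ S, 179° 33.823′ W

Latitude is negative → S; |value| = 16.900279
Lat: minutes = (16.900279 − 16) × 60 = 54.01674
Longitude is negative → W; |value| = 179.563710
Lon: 179° + 0.563710 × 60 = 179° 33.82260′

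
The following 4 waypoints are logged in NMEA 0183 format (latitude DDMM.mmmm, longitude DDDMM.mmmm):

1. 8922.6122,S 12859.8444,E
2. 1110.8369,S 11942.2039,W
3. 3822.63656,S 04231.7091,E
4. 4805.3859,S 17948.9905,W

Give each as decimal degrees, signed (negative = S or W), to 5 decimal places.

1. -89.37687, 128.99741
2. -11.18062, -119.70340
3. -38.37728, 42.52849
4. -48.08977, -179.81651

Point 1:
  φ: degrees = first 2 digits = 89, minutes = 22.6122; 89 + 22.6122/60 = 89.376870
  S → negative
  λ: split at 3 digits → 128° and 59.8444′; 128 + 59.8444/60 = 128.997407
  E → positive
Point 2:
  Latitude: split at 2 digits → 11° and 10.8369′; 11 + 10.8369/60 = 11.180615
  hemisphere S, so the sign is −
  Lon: split at 3 digits → 119° and 42.2039′; 119 + 42.2039/60 = 119.703398
  W → negative
Point 3:
  Lat: degrees = first 2 digits = 38, minutes = 22.63656; 38 + 22.63656/60 = 38.377276
  S → negative
  Lon: split at 3 digits → 042° and 31.7091′; 42 + 31.7091/60 = 42.528485
  E ⇒ keep positive
Point 4:
  Latitude: degrees = first 2 digits = 48, minutes = 5.3859; 48 + 5.3859/60 = 48.089765
  S → negative
  Longitude: split at 3 digits → 179° and 48.9905′; 179 + 48.9905/60 = 179.816508
  W ⇒ negate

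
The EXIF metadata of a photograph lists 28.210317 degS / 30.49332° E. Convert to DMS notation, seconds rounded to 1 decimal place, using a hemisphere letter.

28°12′37.1″ S, 30°29′36.0″ E

φ: whole degrees 28; 12.61902′ → 12′ and 37.141″
Lon: whole degrees 30; 29.59920′ → 29′ and 35.952″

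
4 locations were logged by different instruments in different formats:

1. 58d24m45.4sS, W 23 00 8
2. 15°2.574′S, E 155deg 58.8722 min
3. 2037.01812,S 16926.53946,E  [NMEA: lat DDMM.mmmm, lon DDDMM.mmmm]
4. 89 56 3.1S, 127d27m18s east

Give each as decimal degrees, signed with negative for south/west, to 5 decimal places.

Point 1:
  Lat: 24′ + 45.4″ = 24.75667′; 58 + 24.75667/60 = 58.412611
  hemisphere S, so the sign is −
  λ: 0′ + 8″ = 0.13333′; 23 + 0.13333/60 = 23.002222
  hemisphere W, so the sign is −
Point 2:
  Lat: 2.574′ = 0.042900°; total 15.042900
  S ⇒ negate
  Longitude: 58.8722′ = 0.981203°; total 155.981203
  E → positive
Point 3:
  φ: degrees = first 2 digits = 20, minutes = 37.01812; 20 + 37.01812/60 = 20.616969
  S → negative
  Lon: degrees = first 3 digits = 169, minutes = 26.53946; 169 + 26.53946/60 = 169.442324
  E → positive
Point 4:
  φ: 89° + 56/60 + 3.1/3600 = 89 + 0.933333 + 0.000861 = 89.934194
  S ⇒ negate
  Lon: 127 + 27/60 + 18/3600 = 127.455000
  E ⇒ keep positive

1. -58.41261, -23.00222
2. -15.04290, 155.98120
3. -20.61697, 169.44232
4. -89.93419, 127.45500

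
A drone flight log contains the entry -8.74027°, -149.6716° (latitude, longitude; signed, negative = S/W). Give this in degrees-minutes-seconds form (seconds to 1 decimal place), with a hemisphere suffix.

8°44′25.0″ S, 149°40′17.8″ W

Latitude is negative → S; |value| = 8.740270
Lat: whole degrees 8; 44.41620′ → 44′ and 24.972″
Longitude is negative → W; |value| = 149.671600
Longitude: 0.671600° → 40.29600′; 0.29600 × 60 = 17.760″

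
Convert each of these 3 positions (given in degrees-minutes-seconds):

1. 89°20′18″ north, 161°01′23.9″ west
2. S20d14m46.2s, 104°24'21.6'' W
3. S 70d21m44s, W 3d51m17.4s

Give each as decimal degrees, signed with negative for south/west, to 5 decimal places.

Point 1:
  Latitude: 20′ + 18″ = 20.30000′; 89 + 20.30000/60 = 89.338333
  N ⇒ keep positive
  λ: 1′ + 23.9″ = 1.39833′; 161 + 1.39833/60 = 161.023306
  W ⇒ negate
Point 2:
  Latitude: 20 + 14/60 + 46.2/3600 = 20.246167
  S ⇒ negate
  λ: 104° + 24/60 + 21.6/3600 = 104 + 0.400000 + 0.006000 = 104.406000
  hemisphere W, so the sign is −
Point 3:
  φ: 21′ + 44″ = 21.73333′; 70 + 21.73333/60 = 70.362222
  S → negative
  Longitude: 3° + 51/60 + 17.4/3600 = 3 + 0.850000 + 0.004833 = 3.854833
  W ⇒ negate

1. 89.33833, -161.02331
2. -20.24617, -104.40600
3. -70.36222, -3.85483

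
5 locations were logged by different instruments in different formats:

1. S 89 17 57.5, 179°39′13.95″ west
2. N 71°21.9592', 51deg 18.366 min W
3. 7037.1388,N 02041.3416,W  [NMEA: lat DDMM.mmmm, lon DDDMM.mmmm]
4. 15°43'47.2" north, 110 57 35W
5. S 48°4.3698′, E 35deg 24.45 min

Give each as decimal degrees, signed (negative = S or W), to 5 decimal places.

1. -89.29931, -179.65388
2. 71.36599, -51.30610
3. 70.61898, -20.68903
4. 15.72978, -110.95972
5. -48.07283, 35.40750

Point 1:
  φ: 89° + 17/60 + 57.5/3600 = 89 + 0.283333 + 0.015972 = 89.299306
  hemisphere S, so the sign is −
  λ: 179 + 39/60 + 13.95/3600 = 179.653875
  W → negative
Point 2:
  Lat: 21.9592′ = 0.365987°; total 71.365987
  N ⇒ keep positive
  Lon: 18.366′ = 0.306100°; total 51.306100
  hemisphere W, so the sign is −
Point 3:
  Latitude: split at 2 digits → 70° and 37.1388′; 70 + 37.1388/60 = 70.618980
  N → positive
  Longitude: degrees = first 3 digits = 20, minutes = 41.3416; 20 + 41.3416/60 = 20.689027
  hemisphere W, so the sign is −
Point 4:
  Lat: 43′ + 47.2″ = 43.78667′; 15 + 43.78667/60 = 15.729778
  N ⇒ keep positive
  Lon: 57′ + 35″ = 57.58333′; 110 + 57.58333/60 = 110.959722
  W → negative
Point 5:
  φ: 48 + 4.3698/60 = 48.072830
  S ⇒ negate
  Lon: 35 + 24.45/60 = 35.407500
  E → positive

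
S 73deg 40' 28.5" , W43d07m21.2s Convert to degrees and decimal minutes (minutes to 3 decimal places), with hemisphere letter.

73° 40.475′ S, 43° 7.353′ W

Lat: seconds/60 = 0.47500; minutes = 40 + 0.47500 = 40.47500
λ: seconds/60 = 0.35333; minutes = 7 + 0.35333 = 7.35333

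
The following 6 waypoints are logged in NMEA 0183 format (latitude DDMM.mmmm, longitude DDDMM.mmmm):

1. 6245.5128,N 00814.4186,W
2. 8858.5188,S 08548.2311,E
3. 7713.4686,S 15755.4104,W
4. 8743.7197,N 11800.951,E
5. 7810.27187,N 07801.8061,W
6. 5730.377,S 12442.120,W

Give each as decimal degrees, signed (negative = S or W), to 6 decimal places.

Point 1:
  Lat: degrees = first 2 digits = 62, minutes = 45.5128; 62 + 45.5128/60 = 62.7585467
  N → positive
  λ: split at 3 digits → 008° and 14.4186′; 8 + 14.4186/60 = 8.2403100
  W ⇒ negate
Point 2:
  Lat: split at 2 digits → 88° and 58.5188′; 88 + 58.5188/60 = 88.9753133
  S → negative
  λ: split at 3 digits → 085° and 48.2311′; 85 + 48.2311/60 = 85.8038517
  E ⇒ keep positive
Point 3:
  Latitude: degrees = first 2 digits = 77, minutes = 13.4686; 77 + 13.4686/60 = 77.2244767
  hemisphere S, so the sign is −
  λ: degrees = first 3 digits = 157, minutes = 55.4104; 157 + 55.4104/60 = 157.9235067
  hemisphere W, so the sign is −
Point 4:
  φ: degrees = first 2 digits = 87, minutes = 43.7197; 87 + 43.7197/60 = 87.7286617
  N → positive
  Longitude: degrees = first 3 digits = 118, minutes = 0.951; 118 + 0.951/60 = 118.0158500
  E ⇒ keep positive
Point 5:
  Latitude: split at 2 digits → 78° and 10.27187′; 78 + 10.27187/60 = 78.1711978
  N ⇒ keep positive
  λ: degrees = first 3 digits = 78, minutes = 1.8061; 78 + 1.8061/60 = 78.0301017
  hemisphere W, so the sign is −
Point 6:
  Lat: degrees = first 2 digits = 57, minutes = 30.377; 57 + 30.377/60 = 57.5062833
  S ⇒ negate
  λ: degrees = first 3 digits = 124, minutes = 42.12; 124 + 42.12/60 = 124.7020000
  W ⇒ negate

1. 62.758547, -8.240310
2. -88.975313, 85.803852
3. -77.224477, -157.923507
4. 87.728662, 118.015850
5. 78.171198, -78.030102
6. -57.506283, -124.702000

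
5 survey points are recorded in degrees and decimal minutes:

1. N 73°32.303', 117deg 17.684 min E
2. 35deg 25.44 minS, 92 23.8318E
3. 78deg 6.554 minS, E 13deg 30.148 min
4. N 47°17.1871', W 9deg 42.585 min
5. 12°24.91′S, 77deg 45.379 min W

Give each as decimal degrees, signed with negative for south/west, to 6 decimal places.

1. 73.538383, 117.294733
2. -35.424000, 92.397197
3. -78.109233, 13.502467
4. 47.286452, -9.709750
5. -12.415167, -77.756317

Point 1:
  Lat: 32.303′ = 0.538383°; total 73.5383833
  N ⇒ keep positive
  λ: 17.684′ = 0.294733°; total 117.2947333
  E → positive
Point 2:
  Latitude: 25.44′ = 0.424000°; total 35.4240000
  S → negative
  λ: 92 + 23.8318/60 = 92.3971967
  E → positive
Point 3:
  Lat: 6.554′ = 0.109233°; total 78.1092333
  hemisphere S, so the sign is −
  λ: 30.148′ = 0.502467°; total 13.5024667
  E → positive
Point 4:
  φ: 47 + 17.1871/60 = 47.2864517
  N ⇒ keep positive
  Lon: 42.585′ = 0.709750°; total 9.7097500
  W ⇒ negate
Point 5:
  Lat: 12 + 24.91/60 = 12.4151667
  S → negative
  Lon: 45.379′ = 0.756317°; total 77.7563167
  W → negative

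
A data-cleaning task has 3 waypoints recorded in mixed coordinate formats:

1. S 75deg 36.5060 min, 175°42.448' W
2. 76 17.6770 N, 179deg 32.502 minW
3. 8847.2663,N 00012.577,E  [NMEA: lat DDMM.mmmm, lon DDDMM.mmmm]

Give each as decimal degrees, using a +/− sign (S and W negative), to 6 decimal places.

1. -75.608433, -175.707467
2. 76.294617, -179.541700
3. 88.787772, 0.209617

Point 1:
  φ: 36.506′ = 0.608433°; total 75.6084333
  S ⇒ negate
  Lon: 42.448′ = 0.707467°; total 175.7074667
  W ⇒ negate
Point 2:
  Latitude: 17.677′ = 0.294617°; total 76.2946167
  N → positive
  Longitude: 32.502′ = 0.541700°; total 179.5417000
  hemisphere W, so the sign is −
Point 3:
  Lat: degrees = first 2 digits = 88, minutes = 47.2663; 88 + 47.2663/60 = 88.7877717
  N ⇒ keep positive
  λ: split at 3 digits → 000° and 12.577′; 0 + 12.577/60 = 0.2096167
  E ⇒ keep positive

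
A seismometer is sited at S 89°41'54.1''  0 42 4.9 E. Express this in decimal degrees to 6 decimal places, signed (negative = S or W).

φ: 89° + 41/60 + 54.1/3600 = 89 + 0.683333 + 0.015028 = 89.6983611
hemisphere S, so the sign is −
λ: 42′ + 4.9″ = 42.08167′; 0 + 42.08167/60 = 0.7013611
E → positive

-89.698361, 0.701361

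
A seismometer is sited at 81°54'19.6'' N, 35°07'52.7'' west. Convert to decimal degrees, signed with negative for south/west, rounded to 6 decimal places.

81.905444, -35.131306

Latitude: 54′ + 19.6″ = 54.32667′; 81 + 54.32667/60 = 81.9054444
N → positive
λ: 35° + 7/60 + 52.7/3600 = 35 + 0.116667 + 0.014639 = 35.1313056
hemisphere W, so the sign is −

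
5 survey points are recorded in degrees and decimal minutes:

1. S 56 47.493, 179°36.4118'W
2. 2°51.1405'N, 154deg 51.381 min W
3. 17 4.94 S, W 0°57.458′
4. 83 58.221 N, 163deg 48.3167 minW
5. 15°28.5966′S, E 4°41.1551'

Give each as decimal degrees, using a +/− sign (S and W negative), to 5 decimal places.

Point 1:
  φ: 56 + 47.493/60 = 56.791550
  S ⇒ negate
  Lon: 179 + 36.4118/60 = 179.606863
  hemisphere W, so the sign is −
Point 2:
  Latitude: 51.1405′ = 0.852342°; total 2.852342
  N ⇒ keep positive
  λ: 51.381′ = 0.856350°; total 154.856350
  W ⇒ negate
Point 3:
  φ: 4.94′ = 0.082333°; total 17.082333
  S ⇒ negate
  Longitude: 57.458′ = 0.957633°; total 0.957633
  hemisphere W, so the sign is −
Point 4:
  φ: 83 + 58.221/60 = 83.970350
  N ⇒ keep positive
  λ: 48.3167′ = 0.805278°; total 163.805278
  W → negative
Point 5:
  Lat: 15 + 28.5966/60 = 15.476610
  S → negative
  Longitude: 41.1551′ = 0.685918°; total 4.685918
  E ⇒ keep positive

1. -56.79155, -179.60686
2. 2.85234, -154.85635
3. -17.08233, -0.95763
4. 83.97035, -163.80528
5. -15.47661, 4.68592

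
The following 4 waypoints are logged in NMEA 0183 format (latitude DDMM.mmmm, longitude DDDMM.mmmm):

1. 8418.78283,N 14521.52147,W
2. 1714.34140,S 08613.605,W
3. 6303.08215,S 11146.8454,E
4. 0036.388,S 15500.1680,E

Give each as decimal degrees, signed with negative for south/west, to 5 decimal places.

1. 84.31305, -145.35869
2. -17.23902, -86.22675
3. -63.05137, 111.78076
4. -0.60647, 155.00280

Point 1:
  Lat: degrees = first 2 digits = 84, minutes = 18.78283; 84 + 18.78283/60 = 84.313047
  N ⇒ keep positive
  Lon: split at 3 digits → 145° and 21.52147′; 145 + 21.52147/60 = 145.358691
  W ⇒ negate
Point 2:
  Latitude: split at 2 digits → 17° and 14.3414′; 17 + 14.3414/60 = 17.239023
  hemisphere S, so the sign is −
  Lon: split at 3 digits → 086° and 13.605′; 86 + 13.605/60 = 86.226750
  W ⇒ negate
Point 3:
  φ: degrees = first 2 digits = 63, minutes = 3.08215; 63 + 3.08215/60 = 63.051369
  S ⇒ negate
  Longitude: split at 3 digits → 111° and 46.8454′; 111 + 46.8454/60 = 111.780757
  E → positive
Point 4:
  Latitude: degrees = first 2 digits = 0, minutes = 36.388; 0 + 36.388/60 = 0.606467
  S → negative
  λ: degrees = first 3 digits = 155, minutes = 0.168; 155 + 0.168/60 = 155.002800
  E ⇒ keep positive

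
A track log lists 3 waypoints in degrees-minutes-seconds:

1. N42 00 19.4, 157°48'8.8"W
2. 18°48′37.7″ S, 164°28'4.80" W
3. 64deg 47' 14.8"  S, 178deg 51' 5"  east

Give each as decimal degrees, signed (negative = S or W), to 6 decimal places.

1. 42.005389, -157.802444
2. -18.810472, -164.468000
3. -64.787444, 178.851389

Point 1:
  Lat: 42° + 0/60 + 19.4/3600 = 42 + 0.000000 + 0.005389 = 42.0053889
  N ⇒ keep positive
  Lon: 157 + 48/60 + 8.8/3600 = 157.8024444
  hemisphere W, so the sign is −
Point 2:
  φ: 48′ + 37.7″ = 48.62833′; 18 + 48.62833/60 = 18.8104722
  hemisphere S, so the sign is −
  Longitude: 28′ + 4.8″ = 28.08000′; 164 + 28.08000/60 = 164.4680000
  W ⇒ negate
Point 3:
  Lat: 47′ + 14.8″ = 47.24667′; 64 + 47.24667/60 = 64.7874444
  S → negative
  Lon: 178° + 51/60 + 5/3600 = 178 + 0.850000 + 0.001389 = 178.8513889
  E ⇒ keep positive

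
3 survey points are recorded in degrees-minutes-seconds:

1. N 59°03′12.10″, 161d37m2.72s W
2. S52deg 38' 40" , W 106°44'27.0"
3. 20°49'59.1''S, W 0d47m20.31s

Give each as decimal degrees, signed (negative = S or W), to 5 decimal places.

Point 1:
  Lat: 59° + 3/60 + 12.1/3600 = 59 + 0.050000 + 0.003361 = 59.053361
  N ⇒ keep positive
  λ: 161° + 37/60 + 2.72/3600 = 161 + 0.616667 + 0.000756 = 161.617422
  W ⇒ negate
Point 2:
  φ: 52° + 38/60 + 40/3600 = 52 + 0.633333 + 0.011111 = 52.644444
  hemisphere S, so the sign is −
  Longitude: 44′ + 27″ = 44.45000′; 106 + 44.45000/60 = 106.740833
  W → negative
Point 3:
  Latitude: 20° + 49/60 + 59.1/3600 = 20 + 0.816667 + 0.016417 = 20.833083
  hemisphere S, so the sign is −
  Longitude: 47′ + 20.31″ = 47.33850′; 0 + 47.33850/60 = 0.788975
  hemisphere W, so the sign is −

1. 59.05336, -161.61742
2. -52.64444, -106.74083
3. -20.83308, -0.78898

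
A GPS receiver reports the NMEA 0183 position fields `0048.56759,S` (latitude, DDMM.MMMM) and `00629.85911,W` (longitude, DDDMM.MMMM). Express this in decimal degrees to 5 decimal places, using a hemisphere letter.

Latitude: degrees = first 2 digits = 0, minutes = 48.56759; 0 + 48.56759/60 = 0.809460
λ: split at 3 digits → 006° and 29.85911′; 6 + 29.85911/60 = 6.497652

0.80946° S, 6.49765° W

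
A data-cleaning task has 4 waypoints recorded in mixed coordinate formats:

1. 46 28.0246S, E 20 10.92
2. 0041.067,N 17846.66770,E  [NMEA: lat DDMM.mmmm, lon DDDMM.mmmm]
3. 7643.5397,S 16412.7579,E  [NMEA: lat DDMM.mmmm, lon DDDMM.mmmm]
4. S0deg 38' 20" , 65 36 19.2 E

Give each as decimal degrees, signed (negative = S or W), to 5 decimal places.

Point 1:
  Lat: 46 + 28.0246/60 = 46.467077
  S → negative
  Lon: 20 + 10.92/60 = 20.182000
  E → positive
Point 2:
  Lat: degrees = first 2 digits = 0, minutes = 41.067; 0 + 41.067/60 = 0.684450
  N ⇒ keep positive
  Longitude: split at 3 digits → 178° and 46.6677′; 178 + 46.6677/60 = 178.777795
  E → positive
Point 3:
  Lat: split at 2 digits → 76° and 43.5397′; 76 + 43.5397/60 = 76.725662
  S ⇒ negate
  λ: split at 3 digits → 164° and 12.7579′; 164 + 12.7579/60 = 164.212632
  E ⇒ keep positive
Point 4:
  Lat: 0 + 38/60 + 20/3600 = 0.638889
  S → negative
  Lon: 36′ + 19.2″ = 36.32000′; 65 + 36.32000/60 = 65.605333
  E → positive

1. -46.46708, 20.18200
2. 0.68445, 178.77780
3. -76.72566, 164.21263
4. -0.63889, 65.60533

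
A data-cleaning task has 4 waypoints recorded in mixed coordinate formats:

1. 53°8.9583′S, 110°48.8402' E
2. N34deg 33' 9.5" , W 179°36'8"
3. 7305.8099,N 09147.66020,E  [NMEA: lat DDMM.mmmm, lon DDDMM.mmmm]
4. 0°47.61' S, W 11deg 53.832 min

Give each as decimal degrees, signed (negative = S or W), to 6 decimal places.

1. -53.149305, 110.814003
2. 34.552639, -179.602222
3. 73.096832, 91.794337
4. -0.793500, -11.897200

Point 1:
  φ: 53 + 8.9583/60 = 53.1493050
  S ⇒ negate
  λ: 48.8402′ = 0.814003°; total 110.8140033
  E ⇒ keep positive
Point 2:
  Lat: 33′ + 9.5″ = 33.15833′; 34 + 33.15833/60 = 34.5526389
  N → positive
  λ: 179 + 36/60 + 8/3600 = 179.6022222
  W → negative
Point 3:
  Lat: degrees = first 2 digits = 73, minutes = 5.8099; 73 + 5.8099/60 = 73.0968317
  N → positive
  λ: split at 3 digits → 091° and 47.6602′; 91 + 47.6602/60 = 91.7943367
  E ⇒ keep positive
Point 4:
  Latitude: 47.61′ = 0.793500°; total 0.7935000
  S → negative
  λ: 53.832′ = 0.897200°; total 11.8972000
  hemisphere W, so the sign is −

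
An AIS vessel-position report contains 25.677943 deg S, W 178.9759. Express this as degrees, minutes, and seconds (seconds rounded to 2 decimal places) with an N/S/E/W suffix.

Lat: 0.677943 × 60 = 40.67658′ → 40′, remainder × 60 = 40.5948″
Lon: 0.975900 × 60 = 58.55400′ → 58′, remainder × 60 = 33.2400″

25°40′40.59″ S, 178°58′33.24″ W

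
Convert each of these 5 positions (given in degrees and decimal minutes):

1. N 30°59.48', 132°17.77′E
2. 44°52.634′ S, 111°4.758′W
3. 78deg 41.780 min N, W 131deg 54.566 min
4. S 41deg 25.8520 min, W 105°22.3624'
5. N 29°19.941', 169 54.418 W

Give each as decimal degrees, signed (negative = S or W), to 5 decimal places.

Point 1:
  φ: 30 + 59.48/60 = 30.991333
  N ⇒ keep positive
  Longitude: 132 + 17.77/60 = 132.296167
  E → positive
Point 2:
  Latitude: 44 + 52.634/60 = 44.877233
  S ⇒ negate
  λ: 111 + 4.758/60 = 111.079300
  W ⇒ negate
Point 3:
  Latitude: 41.78′ = 0.696333°; total 78.696333
  N ⇒ keep positive
  Lon: 54.566′ = 0.909433°; total 131.909433
  hemisphere W, so the sign is −
Point 4:
  φ: 25.852′ = 0.430867°; total 41.430867
  hemisphere S, so the sign is −
  λ: 105 + 22.3624/60 = 105.372707
  hemisphere W, so the sign is −
Point 5:
  Latitude: 19.941′ = 0.332350°; total 29.332350
  N ⇒ keep positive
  λ: 54.418′ = 0.906967°; total 169.906967
  W ⇒ negate

1. 30.99133, 132.29617
2. -44.87723, -111.07930
3. 78.69633, -131.90943
4. -41.43087, -105.37271
5. 29.33235, -169.90697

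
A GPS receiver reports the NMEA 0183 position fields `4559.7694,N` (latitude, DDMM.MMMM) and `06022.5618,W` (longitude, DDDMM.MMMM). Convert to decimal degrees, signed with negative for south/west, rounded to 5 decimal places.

45.99616, -60.37603

Lat: split at 2 digits → 45° and 59.7694′; 45 + 59.7694/60 = 45.996157
N → positive
Lon: degrees = first 3 digits = 60, minutes = 22.5618; 60 + 22.5618/60 = 60.376030
W ⇒ negate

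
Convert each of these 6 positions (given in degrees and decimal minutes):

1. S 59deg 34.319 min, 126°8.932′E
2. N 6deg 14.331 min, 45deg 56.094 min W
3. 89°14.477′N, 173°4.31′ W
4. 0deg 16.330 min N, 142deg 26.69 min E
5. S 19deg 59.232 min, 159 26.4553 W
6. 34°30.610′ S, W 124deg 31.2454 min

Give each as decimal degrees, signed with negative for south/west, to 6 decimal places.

Point 1:
  Lat: 59 + 34.319/60 = 59.5719833
  hemisphere S, so the sign is −
  Longitude: 126 + 8.932/60 = 126.1488667
  E ⇒ keep positive
Point 2:
  Latitude: 14.331′ = 0.238850°; total 6.2388500
  N ⇒ keep positive
  Lon: 45 + 56.094/60 = 45.9349000
  hemisphere W, so the sign is −
Point 3:
  Latitude: 89 + 14.477/60 = 89.2412833
  N → positive
  λ: 4.31′ = 0.071833°; total 173.0718333
  W → negative
Point 4:
  φ: 16.33′ = 0.272167°; total 0.2721667
  N ⇒ keep positive
  λ: 26.69′ = 0.444833°; total 142.4448333
  E ⇒ keep positive
Point 5:
  φ: 59.232′ = 0.987200°; total 19.9872000
  hemisphere S, so the sign is −
  Longitude: 26.4553′ = 0.440922°; total 159.4409217
  W → negative
Point 6:
  φ: 34 + 30.61/60 = 34.5101667
  S → negative
  Longitude: 124 + 31.2454/60 = 124.5207567
  hemisphere W, so the sign is −

1. -59.571983, 126.148867
2. 6.238850, -45.934900
3. 89.241283, -173.071833
4. 0.272167, 142.444833
5. -19.987200, -159.440922
6. -34.510167, -124.520757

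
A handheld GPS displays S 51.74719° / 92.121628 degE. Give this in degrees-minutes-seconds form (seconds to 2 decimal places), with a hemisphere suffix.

51°44′49.88″ S, 92°07′17.86″ E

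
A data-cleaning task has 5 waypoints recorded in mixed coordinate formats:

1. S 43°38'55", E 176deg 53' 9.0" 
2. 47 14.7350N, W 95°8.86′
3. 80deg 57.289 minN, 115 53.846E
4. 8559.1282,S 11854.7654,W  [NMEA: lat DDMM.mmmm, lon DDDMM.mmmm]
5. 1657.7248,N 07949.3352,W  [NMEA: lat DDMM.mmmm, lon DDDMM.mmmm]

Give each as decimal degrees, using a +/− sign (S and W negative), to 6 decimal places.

1. -43.648611, 176.885833
2. 47.245583, -95.147667
3. 80.954817, 115.897433
4. -85.985470, -118.912757
5. 16.962080, -79.822253

Point 1:
  φ: 43° + 38/60 + 55/3600 = 43 + 0.633333 + 0.015278 = 43.6486111
  hemisphere S, so the sign is −
  λ: 176° + 53/60 + 9/3600 = 176 + 0.883333 + 0.002500 = 176.8858333
  E → positive
Point 2:
  φ: 14.735′ = 0.245583°; total 47.2455833
  N → positive
  Longitude: 95 + 8.86/60 = 95.1476667
  W → negative
Point 3:
  Latitude: 80 + 57.289/60 = 80.9548167
  N → positive
  Lon: 53.846′ = 0.897433°; total 115.8974333
  E → positive
Point 4:
  φ: split at 2 digits → 85° and 59.1282′; 85 + 59.1282/60 = 85.9854700
  S ⇒ negate
  Lon: degrees = first 3 digits = 118, minutes = 54.7654; 118 + 54.7654/60 = 118.9127567
  W ⇒ negate
Point 5:
  Lat: split at 2 digits → 16° and 57.7248′; 16 + 57.7248/60 = 16.9620800
  N ⇒ keep positive
  Longitude: degrees = first 3 digits = 79, minutes = 49.3352; 79 + 49.3352/60 = 79.8222533
  hemisphere W, so the sign is −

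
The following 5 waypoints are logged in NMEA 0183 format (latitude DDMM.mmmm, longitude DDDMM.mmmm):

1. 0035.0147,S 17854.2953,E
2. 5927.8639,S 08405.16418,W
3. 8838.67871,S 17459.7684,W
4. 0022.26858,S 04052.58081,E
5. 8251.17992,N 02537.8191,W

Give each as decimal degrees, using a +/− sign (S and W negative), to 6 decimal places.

1. -0.583578, 178.904922
2. -59.464398, -84.086070
3. -88.644645, -174.996140
4. -0.371143, 40.876347
5. 82.852999, -25.630318

Point 1:
  Lat: degrees = first 2 digits = 0, minutes = 35.0147; 0 + 35.0147/60 = 0.5835783
  hemisphere S, so the sign is −
  λ: degrees = first 3 digits = 178, minutes = 54.2953; 178 + 54.2953/60 = 178.9049217
  E → positive
Point 2:
  Lat: split at 2 digits → 59° and 27.8639′; 59 + 27.8639/60 = 59.4643983
  S ⇒ negate
  Lon: split at 3 digits → 084° and 5.16418′; 84 + 5.16418/60 = 84.0860697
  hemisphere W, so the sign is −
Point 3:
  Latitude: split at 2 digits → 88° and 38.67871′; 88 + 38.67871/60 = 88.6446452
  hemisphere S, so the sign is −
  Lon: degrees = first 3 digits = 174, minutes = 59.7684; 174 + 59.7684/60 = 174.9961400
  hemisphere W, so the sign is −
Point 4:
  Lat: degrees = first 2 digits = 0, minutes = 22.26858; 0 + 22.26858/60 = 0.3711430
  hemisphere S, so the sign is −
  Lon: degrees = first 3 digits = 40, minutes = 52.58081; 40 + 52.58081/60 = 40.8763468
  E → positive
Point 5:
  Latitude: split at 2 digits → 82° and 51.17992′; 82 + 51.17992/60 = 82.8529987
  N ⇒ keep positive
  λ: split at 3 digits → 025° and 37.8191′; 25 + 37.8191/60 = 25.6303183
  W ⇒ negate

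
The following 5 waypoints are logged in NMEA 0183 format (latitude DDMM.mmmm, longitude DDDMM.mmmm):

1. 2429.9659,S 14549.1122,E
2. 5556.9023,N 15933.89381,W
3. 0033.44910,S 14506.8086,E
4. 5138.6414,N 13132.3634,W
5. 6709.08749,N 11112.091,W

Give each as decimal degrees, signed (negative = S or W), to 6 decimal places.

1. -24.499432, 145.818537
2. 55.948372, -159.564897
3. -0.557485, 145.113477
4. 51.644023, -131.539390
5. 67.151458, -111.201517

Point 1:
  Latitude: degrees = first 2 digits = 24, minutes = 29.9659; 24 + 29.9659/60 = 24.4994317
  hemisphere S, so the sign is −
  Lon: split at 3 digits → 145° and 49.1122′; 145 + 49.1122/60 = 145.8185367
  E ⇒ keep positive
Point 2:
  Lat: degrees = first 2 digits = 55, minutes = 56.9023; 55 + 56.9023/60 = 55.9483717
  N ⇒ keep positive
  Longitude: degrees = first 3 digits = 159, minutes = 33.89381; 159 + 33.89381/60 = 159.5648968
  W → negative
Point 3:
  Latitude: degrees = first 2 digits = 0, minutes = 33.4491; 0 + 33.4491/60 = 0.5574850
  hemisphere S, so the sign is −
  Lon: degrees = first 3 digits = 145, minutes = 6.8086; 145 + 6.8086/60 = 145.1134767
  E ⇒ keep positive
Point 4:
  φ: split at 2 digits → 51° and 38.6414′; 51 + 38.6414/60 = 51.6440233
  N → positive
  Longitude: split at 3 digits → 131° and 32.3634′; 131 + 32.3634/60 = 131.5393900
  W → negative
Point 5:
  φ: split at 2 digits → 67° and 9.08749′; 67 + 9.08749/60 = 67.1514582
  N → positive
  λ: split at 3 digits → 111° and 12.091′; 111 + 12.091/60 = 111.2015167
  hemisphere W, so the sign is −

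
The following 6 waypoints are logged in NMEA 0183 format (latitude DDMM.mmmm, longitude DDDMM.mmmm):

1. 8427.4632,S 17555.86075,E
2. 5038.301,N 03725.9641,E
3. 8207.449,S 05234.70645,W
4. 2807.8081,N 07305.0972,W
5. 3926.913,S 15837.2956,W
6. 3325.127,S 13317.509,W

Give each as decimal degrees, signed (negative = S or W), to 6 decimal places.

1. -84.457720, 175.931013
2. 50.638350, 37.432735
3. -82.124150, -52.578441
4. 28.130135, -73.084953
5. -39.448550, -158.621593
6. -33.418783, -133.291817

Point 1:
  φ: split at 2 digits → 84° and 27.4632′; 84 + 27.4632/60 = 84.4577200
  S ⇒ negate
  Longitude: split at 3 digits → 175° and 55.86075′; 175 + 55.86075/60 = 175.9310125
  E → positive
Point 2:
  Lat: split at 2 digits → 50° and 38.301′; 50 + 38.301/60 = 50.6383500
  N ⇒ keep positive
  Longitude: degrees = first 3 digits = 37, minutes = 25.9641; 37 + 25.9641/60 = 37.4327350
  E ⇒ keep positive
Point 3:
  Lat: split at 2 digits → 82° and 7.449′; 82 + 7.449/60 = 82.1241500
  hemisphere S, so the sign is −
  Longitude: split at 3 digits → 052° and 34.70645′; 52 + 34.70645/60 = 52.5784408
  hemisphere W, so the sign is −
Point 4:
  Latitude: degrees = first 2 digits = 28, minutes = 7.8081; 28 + 7.8081/60 = 28.1301350
  N ⇒ keep positive
  Longitude: split at 3 digits → 073° and 5.0972′; 73 + 5.0972/60 = 73.0849533
  W → negative
Point 5:
  Latitude: split at 2 digits → 39° and 26.913′; 39 + 26.913/60 = 39.4485500
  S ⇒ negate
  Lon: degrees = first 3 digits = 158, minutes = 37.2956; 158 + 37.2956/60 = 158.6215933
  W ⇒ negate
Point 6:
  Lat: split at 2 digits → 33° and 25.127′; 33 + 25.127/60 = 33.4187833
  S ⇒ negate
  λ: split at 3 digits → 133° and 17.509′; 133 + 17.509/60 = 133.2918167
  W → negative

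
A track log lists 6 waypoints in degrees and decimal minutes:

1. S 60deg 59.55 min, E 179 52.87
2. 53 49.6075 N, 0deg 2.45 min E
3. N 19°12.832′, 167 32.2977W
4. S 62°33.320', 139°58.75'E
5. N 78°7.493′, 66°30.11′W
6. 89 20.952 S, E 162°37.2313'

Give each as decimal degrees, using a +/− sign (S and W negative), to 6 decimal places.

1. -60.992500, 179.881167
2. 53.826792, 0.040833
3. 19.213867, -167.538295
4. -62.555333, 139.979167
5. 78.124883, -66.501833
6. -89.349200, 162.620522

Point 1:
  φ: 59.55′ = 0.992500°; total 60.9925000
  hemisphere S, so the sign is −
  λ: 179 + 52.87/60 = 179.8811667
  E → positive
Point 2:
  Lat: 53 + 49.6075/60 = 53.8267917
  N ⇒ keep positive
  Longitude: 2.45′ = 0.040833°; total 0.0408333
  E ⇒ keep positive
Point 3:
  Latitude: 12.832′ = 0.213867°; total 19.2138667
  N ⇒ keep positive
  Lon: 167 + 32.2977/60 = 167.5382950
  hemisphere W, so the sign is −
Point 4:
  φ: 33.32′ = 0.555333°; total 62.5553333
  hemisphere S, so the sign is −
  Lon: 139 + 58.75/60 = 139.9791667
  E ⇒ keep positive
Point 5:
  φ: 78 + 7.493/60 = 78.1248833
  N → positive
  Lon: 30.11′ = 0.501833°; total 66.5018333
  W → negative
Point 6:
  Latitude: 89 + 20.952/60 = 89.3492000
  S ⇒ negate
  λ: 162 + 37.2313/60 = 162.6205217
  E ⇒ keep positive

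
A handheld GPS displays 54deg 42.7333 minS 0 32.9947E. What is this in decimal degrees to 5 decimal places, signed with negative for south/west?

Lat: 54 + 42.7333/60 = 54.712222
S → negative
Lon: 0 + 32.9947/60 = 0.549912
E ⇒ keep positive

-54.71222, 0.54991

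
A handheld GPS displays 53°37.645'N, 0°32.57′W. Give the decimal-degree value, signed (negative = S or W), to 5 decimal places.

φ: 37.645′ = 0.627417°; total 53.627417
N → positive
Longitude: 0 + 32.57/60 = 0.542833
hemisphere W, so the sign is −

53.62742, -0.54283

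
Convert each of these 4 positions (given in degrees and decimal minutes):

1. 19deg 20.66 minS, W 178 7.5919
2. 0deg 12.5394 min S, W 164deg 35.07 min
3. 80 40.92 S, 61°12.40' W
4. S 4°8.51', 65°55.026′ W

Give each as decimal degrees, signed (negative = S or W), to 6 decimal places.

1. -19.344333, -178.126532
2. -0.208990, -164.584500
3. -80.682000, -61.206667
4. -4.141833, -65.917100

Point 1:
  Lat: 19 + 20.66/60 = 19.3443333
  S → negative
  λ: 178 + 7.5919/60 = 178.1265317
  W → negative
Point 2:
  Lat: 12.5394′ = 0.208990°; total 0.2089900
  hemisphere S, so the sign is −
  λ: 164 + 35.07/60 = 164.5845000
  hemisphere W, so the sign is −
Point 3:
  φ: 40.92′ = 0.682000°; total 80.6820000
  S ⇒ negate
  λ: 12.4′ = 0.206667°; total 61.2066667
  W → negative
Point 4:
  φ: 4 + 8.51/60 = 4.1418333
  hemisphere S, so the sign is −
  Lon: 55.026′ = 0.917100°; total 65.9171000
  hemisphere W, so the sign is −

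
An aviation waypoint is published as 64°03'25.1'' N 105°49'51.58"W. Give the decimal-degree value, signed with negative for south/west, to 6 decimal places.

Lat: 3′ + 25.1″ = 3.41833′; 64 + 3.41833/60 = 64.0569722
N ⇒ keep positive
Longitude: 49′ + 51.58″ = 49.85967′; 105 + 49.85967/60 = 105.8309944
hemisphere W, so the sign is −

64.056972, -105.830994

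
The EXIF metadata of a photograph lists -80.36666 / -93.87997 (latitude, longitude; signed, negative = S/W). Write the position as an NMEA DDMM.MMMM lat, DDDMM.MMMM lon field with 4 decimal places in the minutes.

8021.9996,S / 09352.7982,W

Latitude is negative → S; |value| = 80.366660
Lat: fractional part 0.366660 → 21.999600 minutes
Longitude is negative → W; |value| = 93.879970
Longitude: 93° + 0.879970 × 60 = 93° 52.798200′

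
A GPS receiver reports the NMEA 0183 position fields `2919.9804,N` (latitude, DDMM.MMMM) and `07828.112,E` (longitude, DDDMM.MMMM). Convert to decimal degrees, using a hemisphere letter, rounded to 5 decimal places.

Lat: degrees = first 2 digits = 29, minutes = 19.9804; 29 + 19.9804/60 = 29.333007
Lon: degrees = first 3 digits = 78, minutes = 28.112; 78 + 28.112/60 = 78.468533

29.33301° N, 78.46853° E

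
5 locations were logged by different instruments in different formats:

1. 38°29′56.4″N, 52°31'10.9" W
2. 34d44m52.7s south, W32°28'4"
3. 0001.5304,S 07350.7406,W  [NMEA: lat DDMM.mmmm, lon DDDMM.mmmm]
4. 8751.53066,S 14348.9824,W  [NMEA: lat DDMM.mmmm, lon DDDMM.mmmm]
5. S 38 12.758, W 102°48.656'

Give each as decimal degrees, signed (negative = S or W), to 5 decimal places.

1. 38.49900, -52.51969
2. -34.74797, -32.46778
3. -0.02551, -73.84568
4. -87.85884, -143.81637
5. -38.21263, -102.81093

Point 1:
  φ: 38° + 29/60 + 56.4/3600 = 38 + 0.483333 + 0.015667 = 38.499000
  N → positive
  Longitude: 52° + 31/60 + 10.9/3600 = 52 + 0.516667 + 0.003028 = 52.519694
  W → negative
Point 2:
  φ: 34 + 44/60 + 52.7/3600 = 34.747972
  hemisphere S, so the sign is −
  Longitude: 32° + 28/60 + 4/3600 = 32 + 0.466667 + 0.001111 = 32.467778
  W ⇒ negate
Point 3:
  Latitude: split at 2 digits → 00° and 1.5304′; 0 + 1.5304/60 = 0.025507
  hemisphere S, so the sign is −
  λ: degrees = first 3 digits = 73, minutes = 50.7406; 73 + 50.7406/60 = 73.845677
  W ⇒ negate
Point 4:
  Latitude: degrees = first 2 digits = 87, minutes = 51.53066; 87 + 51.53066/60 = 87.858844
  hemisphere S, so the sign is −
  Longitude: degrees = first 3 digits = 143, minutes = 48.9824; 143 + 48.9824/60 = 143.816373
  W → negative
Point 5:
  φ: 38 + 12.758/60 = 38.212633
  hemisphere S, so the sign is −
  Longitude: 102 + 48.656/60 = 102.810933
  W → negative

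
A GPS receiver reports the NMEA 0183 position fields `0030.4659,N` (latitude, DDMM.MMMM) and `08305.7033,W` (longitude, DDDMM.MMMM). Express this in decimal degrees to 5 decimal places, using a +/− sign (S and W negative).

φ: degrees = first 2 digits = 0, minutes = 30.4659; 0 + 30.4659/60 = 0.507765
N → positive
λ: degrees = first 3 digits = 83, minutes = 5.7033; 83 + 5.7033/60 = 83.095055
W → negative

0.50777, -83.09506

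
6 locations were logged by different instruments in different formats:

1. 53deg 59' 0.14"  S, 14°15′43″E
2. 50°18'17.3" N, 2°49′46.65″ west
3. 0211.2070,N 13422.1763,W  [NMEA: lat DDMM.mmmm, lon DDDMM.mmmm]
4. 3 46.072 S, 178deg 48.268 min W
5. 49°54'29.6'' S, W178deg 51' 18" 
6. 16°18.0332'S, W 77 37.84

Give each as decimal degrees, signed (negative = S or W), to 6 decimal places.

1. -53.983372, 14.261944
2. 50.304806, -2.829625
3. 2.186783, -134.369605
4. -3.767867, -178.804467
5. -49.908222, -178.855000
6. -16.300553, -77.630667

Point 1:
  φ: 59′ + 0.14″ = 59.00233′; 53 + 59.00233/60 = 53.9833722
  hemisphere S, so the sign is −
  λ: 15′ + 43″ = 15.71667′; 14 + 15.71667/60 = 14.2619444
  E ⇒ keep positive
Point 2:
  Latitude: 50 + 18/60 + 17.3/3600 = 50.3048056
  N → positive
  λ: 49′ + 46.65″ = 49.77750′; 2 + 49.77750/60 = 2.8296250
  W → negative
Point 3:
  Lat: degrees = first 2 digits = 2, minutes = 11.207; 2 + 11.207/60 = 2.1867833
  N → positive
  Lon: degrees = first 3 digits = 134, minutes = 22.1763; 134 + 22.1763/60 = 134.3696050
  W → negative
Point 4:
  Latitude: 3 + 46.072/60 = 3.7678667
  hemisphere S, so the sign is −
  Lon: 178 + 48.268/60 = 178.8044667
  W → negative
Point 5:
  Lat: 49 + 54/60 + 29.6/3600 = 49.9082222
  hemisphere S, so the sign is −
  Longitude: 178° + 51/60 + 18/3600 = 178 + 0.850000 + 0.005000 = 178.8550000
  W ⇒ negate
Point 6:
  φ: 18.0332′ = 0.300553°; total 16.3005533
  S ⇒ negate
  λ: 37.84′ = 0.630667°; total 77.6306667
  W ⇒ negate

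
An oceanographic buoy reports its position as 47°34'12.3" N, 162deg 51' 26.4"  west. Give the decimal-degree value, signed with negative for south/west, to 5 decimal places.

47.57008, -162.85733

Latitude: 47 + 34/60 + 12.3/3600 = 47.570083
N ⇒ keep positive
λ: 162 + 51/60 + 26.4/3600 = 162.857333
W → negative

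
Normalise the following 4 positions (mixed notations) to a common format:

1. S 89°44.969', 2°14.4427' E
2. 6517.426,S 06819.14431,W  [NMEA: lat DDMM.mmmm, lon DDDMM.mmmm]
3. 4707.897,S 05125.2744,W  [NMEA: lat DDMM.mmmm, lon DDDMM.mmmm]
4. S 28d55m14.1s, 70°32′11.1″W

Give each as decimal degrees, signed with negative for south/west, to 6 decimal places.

1. -89.749483, 2.240712
2. -65.290433, -68.319072
3. -47.131617, -51.421240
4. -28.920583, -70.536417

Point 1:
  φ: 44.969′ = 0.749483°; total 89.7494833
  S → negative
  Lon: 2 + 14.4427/60 = 2.2407117
  E ⇒ keep positive
Point 2:
  Latitude: degrees = first 2 digits = 65, minutes = 17.426; 65 + 17.426/60 = 65.2904333
  S ⇒ negate
  λ: split at 3 digits → 068° and 19.14431′; 68 + 19.14431/60 = 68.3190718
  W → negative
Point 3:
  φ: split at 2 digits → 47° and 7.897′; 47 + 7.897/60 = 47.1316167
  S → negative
  Lon: degrees = first 3 digits = 51, minutes = 25.2744; 51 + 25.2744/60 = 51.4212400
  W ⇒ negate
Point 4:
  Lat: 55′ + 14.1″ = 55.23500′; 28 + 55.23500/60 = 28.9205833
  S ⇒ negate
  Lon: 70 + 32/60 + 11.1/3600 = 70.5364167
  W ⇒ negate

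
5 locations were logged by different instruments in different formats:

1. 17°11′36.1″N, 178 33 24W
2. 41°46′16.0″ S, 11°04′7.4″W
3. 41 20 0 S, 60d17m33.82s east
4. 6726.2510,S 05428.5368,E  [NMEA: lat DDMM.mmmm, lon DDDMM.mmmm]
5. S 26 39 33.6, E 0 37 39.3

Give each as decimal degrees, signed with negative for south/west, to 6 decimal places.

Point 1:
  φ: 17° + 11/60 + 36.1/3600 = 17 + 0.183333 + 0.010028 = 17.1933611
  N → positive
  λ: 178 + 33/60 + 24/3600 = 178.5566667
  W → negative
Point 2:
  φ: 41° + 46/60 + 16/3600 = 41 + 0.766667 + 0.004444 = 41.7711111
  S → negative
  λ: 11° + 4/60 + 7.4/3600 = 11 + 0.066667 + 0.002056 = 11.0687222
  hemisphere W, so the sign is −
Point 3:
  Latitude: 20′ + 0″ = 20.00000′; 41 + 20.00000/60 = 41.3333333
  hemisphere S, so the sign is −
  Longitude: 60° + 17/60 + 33.82/3600 = 60 + 0.283333 + 0.009394 = 60.2927278
  E ⇒ keep positive
Point 4:
  φ: degrees = first 2 digits = 67, minutes = 26.251; 67 + 26.251/60 = 67.4375167
  hemisphere S, so the sign is −
  λ: degrees = first 3 digits = 54, minutes = 28.5368; 54 + 28.5368/60 = 54.4756133
  E → positive
Point 5:
  Lat: 26° + 39/60 + 33.6/3600 = 26 + 0.650000 + 0.009333 = 26.6593333
  hemisphere S, so the sign is −
  λ: 0° + 37/60 + 39.3/3600 = 0 + 0.616667 + 0.010917 = 0.6275833
  E → positive

1. 17.193361, -178.556667
2. -41.771111, -11.068722
3. -41.333333, 60.292728
4. -67.437517, 54.475613
5. -26.659333, 0.627583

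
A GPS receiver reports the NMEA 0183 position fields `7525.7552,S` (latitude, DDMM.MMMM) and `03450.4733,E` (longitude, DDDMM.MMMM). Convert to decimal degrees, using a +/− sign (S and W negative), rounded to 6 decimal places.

-75.429253, 34.841222

Latitude: split at 2 digits → 75° and 25.7552′; 75 + 25.7552/60 = 75.4292533
hemisphere S, so the sign is −
Longitude: split at 3 digits → 034° and 50.4733′; 34 + 50.4733/60 = 34.8412217
E → positive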